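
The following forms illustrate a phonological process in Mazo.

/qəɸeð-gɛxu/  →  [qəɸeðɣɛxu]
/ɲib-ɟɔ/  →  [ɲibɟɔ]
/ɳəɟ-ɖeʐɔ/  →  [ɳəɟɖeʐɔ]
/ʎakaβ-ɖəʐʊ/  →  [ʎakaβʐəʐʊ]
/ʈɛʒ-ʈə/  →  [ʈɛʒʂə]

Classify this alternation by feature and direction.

The segment that alternates is /g/, which surfaces as [ɣ] when adjacent to /ð/.
/g/ is a stop while /ð/ is a fricative; the output [ɣ] is a fricative, matching the trigger — so the feature that spreads is manner.
Place and voice are unchanged, so the assimilation is partial, not total.
Checking the remaining alternations: /ɖ/ → [ʐ] after /β/ (stop → fricative, matching a fricative); /ʈ/ → [ʂ] after /ʒ/ (stop → fricative, matching a fricative) — only manner changes, and always toward the preceding segment.
No alternation appears in [ɲibɟɔ], [ɳəɟɖeʐɔ]: there the adjacent consonants already agree in manner (/ɟ/ and /b/ are both stops; /ɖ/ and /ɟ/ are both stops), so these forms are consistent with the same rule.
The trigger is the preceding segment, so the direction is progressive (perseverative).

progressive manner assimilation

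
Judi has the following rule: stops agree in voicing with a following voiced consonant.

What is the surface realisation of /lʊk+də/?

/k/ is a voiceless velar stop. The following trigger /d/ is voiced, so /k/ must become voiced as well.
A voiced velar stop is [g], so the surface segment is [g].

[lʊgdə]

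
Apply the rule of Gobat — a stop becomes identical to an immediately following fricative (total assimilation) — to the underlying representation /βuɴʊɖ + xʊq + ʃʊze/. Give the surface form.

[βuɴʊxxʊʃʃʊze]

/ɖ/ is the segment targeted by the rule; it sits immediately before /x/, so it assimilates completely and surfaces as [x].
The same rule applies at the second boundary: /q/ → [ʃ] next to /ʃ/.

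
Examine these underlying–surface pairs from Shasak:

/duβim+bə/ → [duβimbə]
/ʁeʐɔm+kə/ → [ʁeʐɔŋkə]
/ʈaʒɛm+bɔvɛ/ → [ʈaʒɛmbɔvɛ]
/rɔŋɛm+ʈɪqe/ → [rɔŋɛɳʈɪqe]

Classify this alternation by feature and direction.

The segment that alternates is /m/, which surfaces as [ŋ] when adjacent to /k/.
/m/ is bilabial while /k/ is velar; the output [ŋ] is velar, matching the trigger — so the feature that spreads is place.
Manner and voice are unchanged, so the assimilation is partial, not total.
Checking the remaining alternation: /m/ → [ɳ] before /ʈ/ (bilabial → retroflex, matching retroflex) — only place changes, and always toward the following segment.
No alternation appears in [duβimbə], [ʈaʒɛmbɔvɛ]: there the adjacent consonants already agree in place (/m/ and /b/ are both bilabial; /m/ and /b/ are both bilabial), so these forms are consistent with the same rule.
The trigger is the following segment, so the direction is regressive (anticipatory).

regressive place assimilation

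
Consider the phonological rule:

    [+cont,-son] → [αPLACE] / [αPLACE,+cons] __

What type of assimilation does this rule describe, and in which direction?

progressive place assimilation

The shared variable α links the value of the place features (abbreviated [PLACE]) on the target to the same value on the neighbouring segment, so place is the feature that assimilates.
Since the environment is written before the underscore, the trigger precedes the target; the direction is progressive.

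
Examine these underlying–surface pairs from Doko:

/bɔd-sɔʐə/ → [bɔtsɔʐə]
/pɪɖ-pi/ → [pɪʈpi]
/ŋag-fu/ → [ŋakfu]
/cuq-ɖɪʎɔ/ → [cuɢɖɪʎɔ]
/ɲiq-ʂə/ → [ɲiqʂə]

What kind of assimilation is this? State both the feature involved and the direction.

regressive voicing assimilation

Underlying /d/ is realised as [t] next to /s/; /s/ itself does not change.
/d/ is voiced while /s/ is voiceless; the output [t] is voiceless, matching the trigger — so the feature that spreads is voicing.
Place and manner are unchanged, so the assimilation is partial, not total.
The other alternating forms pattern the same way: /ɖ/ → [ʈ] before /p/ (voiced → voiceless, matching voiceless); /g/ → [k] before /f/ (voiced → voiceless, matching voiceless); /q/ → [ɢ] before /ɖ/ (voiceless → voiced, matching voiced) — only voicing changes, and always toward the following segment.
Nothing changes in [ɲiqʂə]: there the adjacent consonants already agree in voicing (/q/ and /ʂ/ are both voiceless), so this form is consistent with the same rule.
The trigger is the following segment, so the direction is regressive (anticipatory).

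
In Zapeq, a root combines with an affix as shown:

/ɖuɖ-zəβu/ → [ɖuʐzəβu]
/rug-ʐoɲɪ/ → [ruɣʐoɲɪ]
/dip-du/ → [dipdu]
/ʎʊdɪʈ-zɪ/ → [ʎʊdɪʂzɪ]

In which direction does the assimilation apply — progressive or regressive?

regressive

Underlying /ɖ/ is realised as [ʐ] next to /z/; /z/ itself does not change.
The change stop → fricative matches the manner of the following /z/, identifying this as manner assimilation.
The other alternating forms pattern the same way: /g/ → [ɣ] before /ʐ/ (stop → fricative, matching a fricative); /ʈ/ → [ʂ] before /z/ (stop → fricative, matching a fricative) — only manner changes, and always toward the following segment.
Nothing changes in [dipdu]: there the adjacent consonants already agree in manner (/p/ and /d/ are both stops), so this form is consistent with the same rule.
The trigger is the following segment, so the direction is regressive (anticipatory).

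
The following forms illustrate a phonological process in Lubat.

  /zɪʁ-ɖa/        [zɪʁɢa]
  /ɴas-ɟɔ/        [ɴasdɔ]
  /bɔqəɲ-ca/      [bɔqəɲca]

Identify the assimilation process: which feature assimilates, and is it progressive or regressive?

progressive place assimilation

Underlying /ɖ/ is realised as [ɢ] next to /ʁ/; /ʁ/ itself does not change.
The change retroflex → uvular matches the place of the preceding /ʁ/, identifying this as place assimilation.
Manner and voice are unchanged, so the assimilation is partial, not total.
The same holds elsewhere in the data: /ɟ/ → [d] after /s/ (palatal → alveolar, matching alveolar) — only place changes, and always toward the preceding segment.
No alternation appears in [bɔqəɲca]: there the adjacent consonants already agree in place (/c/ and /ɲ/ are both palatal), so this form is consistent with the same rule.
Since the segment that changes follows the conditioning segment, the assimilation is progressive.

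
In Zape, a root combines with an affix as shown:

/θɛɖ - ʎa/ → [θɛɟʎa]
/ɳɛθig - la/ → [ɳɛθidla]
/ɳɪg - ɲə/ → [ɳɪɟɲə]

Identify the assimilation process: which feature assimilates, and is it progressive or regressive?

regressive place assimilation

Comparing underlying and surface forms, /ɖ/ → [ɟ] is the alternation; the neighbouring /ʎ/ is constant.
The change retroflex → palatal matches the place of the following /ʎ/, identifying this as place assimilation.
Manner and voice are unchanged, so the assimilation is partial, not total.
Checking the remaining alternations: /g/ → [d] before /l/ (velar → alveolar, matching alveolar); /g/ → [ɟ] before /ɲ/ (velar → palatal, matching palatal) — only place changes, and always toward the following segment.
The trigger is the following segment, so the direction is regressive (anticipatory).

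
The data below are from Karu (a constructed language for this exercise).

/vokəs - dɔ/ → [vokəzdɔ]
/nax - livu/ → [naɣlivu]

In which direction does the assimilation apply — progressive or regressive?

The segment that alternates is /s/, which surfaces as [z] when adjacent to /d/.
The change voiceless → voiced matches the voicing of the following /d/, identifying this as voicing assimilation.
Checking the remaining alternation: /x/ → [ɣ] before /l/ (voiceless → voiced, matching voiced) — only voicing changes, and always toward the following segment.
Since the segment that changes precedes the conditioning segment, the assimilation is regressive.

regressive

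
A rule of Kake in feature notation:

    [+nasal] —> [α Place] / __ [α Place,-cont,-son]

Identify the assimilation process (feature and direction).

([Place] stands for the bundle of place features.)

regressive place assimilation

The shared variable α links the value of the place features (abbreviated [Place]) on the target to the same value on the neighbouring segment, so place is the feature that assimilates.
Since the environment is written after the underscore, the trigger follows the target; the direction is regressive.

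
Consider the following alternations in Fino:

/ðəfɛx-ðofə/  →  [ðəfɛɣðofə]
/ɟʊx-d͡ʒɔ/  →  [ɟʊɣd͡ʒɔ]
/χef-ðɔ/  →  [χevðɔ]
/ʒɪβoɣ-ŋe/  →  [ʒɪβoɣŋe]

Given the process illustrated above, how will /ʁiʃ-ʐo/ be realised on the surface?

[ʁiʒʐo]

The data show regressive voicing assimilation: /x/ → [ɣ] before /ð/; /x/ → [ɣ] before /d͡ʒ/; /f/ → [v] before /ð/. In each pair only voicing changes, matching the following consonant, while place and manner stay constant.
Nothing changes in [ʒɪβoɣŋe]: there the adjacent consonants already agree in voicing (/ɣ/ and /ŋ/ are both voiced), so this form is consistent with the same rule.
The rule targets /ʃ/ (voiceless postalveolar fricative), which sits before the trigger /ʐ/ (voiced).
The voiced postalveolar fricative is [ʒ], so /ʃ/ → [ʒ].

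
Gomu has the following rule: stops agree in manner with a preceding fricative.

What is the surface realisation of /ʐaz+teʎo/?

The rule targets /t/ (voiceless alveolar stop), which sits after the trigger /z/ (fricative).
Changing only its manner to fricative gives [s] — the voiceless alveolar fricative.

[ʐazseʎo]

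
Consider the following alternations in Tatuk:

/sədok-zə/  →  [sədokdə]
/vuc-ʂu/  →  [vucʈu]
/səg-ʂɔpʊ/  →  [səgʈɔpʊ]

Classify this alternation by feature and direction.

Comparing underlying and surface forms, /z/ → [d] is the alternation; the neighbouring /k/ is constant.
The change fricative → stop matches the manner of the preceding /k/, identifying this as manner assimilation.
Place and voice are unchanged, so the assimilation is partial, not total.
The other alternating forms pattern the same way: /ʂ/ → [ʈ] after /c/ (fricative → stop, matching a stop); /ʂ/ → [ʈ] after /g/ (fricative → stop, matching a stop) — only manner changes, and always toward the preceding segment.
Since the segment that changes follows the conditioning segment, the assimilation is progressive.

progressive manner assimilation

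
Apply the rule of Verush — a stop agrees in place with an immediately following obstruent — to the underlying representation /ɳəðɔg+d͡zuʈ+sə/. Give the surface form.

[ɳəðɔdd͡zutsə]

The rule targets /g/ (voiced velar stop), which sits before the trigger /d͡z/ (alveolar).
The voiced alveolar stop is [d], so /g/ → [d].
At the second juncture, /ʈ/ likewise becomes [t] adjacent to /s/.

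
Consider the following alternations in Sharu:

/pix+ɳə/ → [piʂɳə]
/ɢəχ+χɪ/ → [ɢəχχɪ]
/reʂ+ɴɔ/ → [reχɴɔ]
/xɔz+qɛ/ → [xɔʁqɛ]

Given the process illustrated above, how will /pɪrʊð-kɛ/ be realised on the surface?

The data show regressive place assimilation: /x/ → [ʂ] before /ɳ/; /ʂ/ → [χ] before /ɴ/; /z/ → [ʁ] before /q/. In each pair only place changes, matching the following consonant, while manner and voice stay constant.
Nothing changes in [ɢəχχɪ]: there the adjacent consonants already agree in place (/χ/ and /χ/ are both uvular), so this form is consistent with the same rule.
/ð/ is a voiced dental fricative. The following trigger /k/ is velar, so /ð/ must become velar as well.
A voiced velar fricative is [ɣ], so the surface segment is [ɣ].

[pɪrʊɣkɛ]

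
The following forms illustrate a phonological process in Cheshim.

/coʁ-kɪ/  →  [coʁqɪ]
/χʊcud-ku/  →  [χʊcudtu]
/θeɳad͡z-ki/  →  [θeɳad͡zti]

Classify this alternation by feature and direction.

Underlying /k/ is realised as [q] next to /ʁ/; /ʁ/ itself does not change.
/k/ is velar while /ʁ/ is uvular; the output [q] is uvular, matching the trigger — so the feature that spreads is place.
Manner and voice are unchanged, so the assimilation is partial, not total.
The same holds elsewhere in the data: /k/ → [t] after /d/ (velar → alveolar, matching alveolar); /k/ → [t] after /d͡z/ (velar → alveolar, matching alveolar) — only place changes, and always toward the preceding segment.
Since the segment that changes follows the conditioning segment, the assimilation is progressive.

progressive place assimilation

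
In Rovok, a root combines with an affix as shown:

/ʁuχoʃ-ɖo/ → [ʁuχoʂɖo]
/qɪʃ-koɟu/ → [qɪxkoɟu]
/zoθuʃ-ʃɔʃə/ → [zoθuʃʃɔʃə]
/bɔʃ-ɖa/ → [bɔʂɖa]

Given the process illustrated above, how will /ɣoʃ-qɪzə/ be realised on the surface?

The data show regressive place assimilation: /ʃ/ → [ʂ] before /ɖ/; /ʃ/ → [x] before /k/. In each pair only place changes, matching the following consonant, while manner and voice stay constant.
Nothing changes in [zoθuʃʃɔʃə]: there the adjacent consonants already agree in place (/ʃ/ and /ʃ/ are both postalveolar), so this form is consistent with the same rule.
The rule targets /ʃ/ (voiceless postalveolar fricative), which sits before the trigger /q/ (uvular).
A voiceless uvular fricative is [χ], so the surface segment is [χ].

[ɣoχqɪzə]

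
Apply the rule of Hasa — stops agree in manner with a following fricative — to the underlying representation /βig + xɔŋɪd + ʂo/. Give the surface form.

The rule targets /g/ (voiced velar stop), which sits before the trigger /x/ (fricative).
A voiced velar fricative is [ɣ], so the surface segment is [ɣ].
The same rule applies at the second boundary: /d/ → [z] next to /ʂ/.

[βiɣxɔŋɪzʂo]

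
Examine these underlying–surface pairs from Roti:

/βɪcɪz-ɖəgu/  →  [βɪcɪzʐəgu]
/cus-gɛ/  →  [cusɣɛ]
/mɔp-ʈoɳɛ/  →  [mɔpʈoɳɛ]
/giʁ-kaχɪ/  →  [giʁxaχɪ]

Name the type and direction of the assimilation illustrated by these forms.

progressive manner assimilation

Comparing underlying and surface forms, /ɖ/ → [ʐ] is the alternation; the neighbouring /z/ is constant.
/ɖ/ is a stop while /z/ is a fricative; the output [ʐ] is a fricative, matching the trigger — so the feature that spreads is manner.
Place and voice are unchanged, so the assimilation is partial, not total.
The same holds elsewhere in the data: /g/ → [ɣ] after /s/ (stop → fricative, matching a fricative); /k/ → [x] after /ʁ/ (stop → fricative, matching a fricative) — only manner changes, and always toward the preceding segment.
Nothing changes in [mɔpʈoɳɛ]: there the adjacent consonants already agree in manner (/ʈ/ and /p/ are both stops), so this form is consistent with the same rule.
Since the segment that changes follows the conditioning segment, the assimilation is progressive.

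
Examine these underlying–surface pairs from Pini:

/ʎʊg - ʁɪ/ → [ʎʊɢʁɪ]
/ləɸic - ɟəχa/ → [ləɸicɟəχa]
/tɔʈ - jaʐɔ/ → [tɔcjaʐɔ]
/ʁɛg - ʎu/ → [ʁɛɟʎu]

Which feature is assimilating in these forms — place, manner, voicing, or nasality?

Comparing underlying and surface forms, /g/ → [ɢ] is the alternation; the neighbouring /ʁ/ is constant.
/g/ is velar while /ʁ/ is uvular; the output [ɢ] is uvular, matching the trigger — so the feature that spreads is place.
The same holds elsewhere in the data: /ʈ/ → [c] before /j/ (retroflex → palatal, matching palatal); /g/ → [ɟ] before /ʎ/ (velar → palatal, matching palatal) — only place changes, and always toward the following segment.
No alternation appears in [ləɸicɟəχa]: there the adjacent consonants already agree in place (/c/ and /ɟ/ are both palatal), so this form is consistent with the same rule.

place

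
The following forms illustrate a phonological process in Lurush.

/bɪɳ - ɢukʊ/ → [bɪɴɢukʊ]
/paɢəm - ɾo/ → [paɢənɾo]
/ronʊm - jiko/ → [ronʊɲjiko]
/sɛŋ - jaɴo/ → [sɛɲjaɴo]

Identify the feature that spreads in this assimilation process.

Underlying /ɳ/ is realised as [ɴ] next to /ɢ/; /ɢ/ itself does not change.
The change retroflex → uvular matches the place of the following /ɢ/, identifying this as place assimilation.
Checking the remaining alternations: /m/ → [n] before /ɾ/ (bilabial → alveolar, matching alveolar); /m/ → [ɲ] before /j/ (bilabial → palatal, matching palatal); /ŋ/ → [ɲ] before /j/ (velar → palatal, matching palatal) — only place changes, and always toward the following segment.

place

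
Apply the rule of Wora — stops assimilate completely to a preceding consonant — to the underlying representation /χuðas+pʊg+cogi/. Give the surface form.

/p/ is the segment targeted by the rule; it sits immediately after /s/, so it assimilates completely and surfaces as [s].
At the second juncture, /c/ likewise becomes [g] adjacent to /g/.

[χuðassʊggogi]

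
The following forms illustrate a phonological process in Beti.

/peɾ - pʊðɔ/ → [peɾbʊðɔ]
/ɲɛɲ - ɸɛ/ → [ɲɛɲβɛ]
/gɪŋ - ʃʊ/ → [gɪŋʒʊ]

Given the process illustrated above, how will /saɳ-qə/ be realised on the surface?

The data show progressive voicing assimilation: /p/ → [b] after /ɾ/; /ɸ/ → [β] after /ɲ/; /ʃ/ → [ʒ] after /ŋ/. In each pair only voicing changes, matching the preceding consonant, while place and manner stay constant.
/q/ is a voiceless uvular stop. The preceding trigger /ɳ/ is voiced, so /q/ must become voiced as well.
Changing only its voicing to voiced gives [ɢ] — the voiced uvular stop.

[saɳɢə]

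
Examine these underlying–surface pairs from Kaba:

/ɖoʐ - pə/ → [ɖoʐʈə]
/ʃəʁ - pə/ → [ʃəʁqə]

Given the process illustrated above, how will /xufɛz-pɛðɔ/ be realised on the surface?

The data show progressive place assimilation: /p/ → [ʈ] after /ʐ/; /p/ → [q] after /ʁ/. In each pair only place changes, matching the preceding consonant, while manner and voice stay constant.
The rule targets /p/ (voiceless bilabial stop), which sits after the trigger /z/ (alveolar).
A voiceless alveolar stop is [t], so the surface segment is [t].

[xufɛztɛðɔ]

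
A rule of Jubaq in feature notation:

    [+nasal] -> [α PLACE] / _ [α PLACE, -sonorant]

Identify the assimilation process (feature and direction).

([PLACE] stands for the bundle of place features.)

regressive place assimilation

The rule copies the place features (abbreviated [PLACE]) from the environment onto the target, so the assimilating feature is place.
Since the environment is written after the underscore, the trigger follows the target; the direction is regressive.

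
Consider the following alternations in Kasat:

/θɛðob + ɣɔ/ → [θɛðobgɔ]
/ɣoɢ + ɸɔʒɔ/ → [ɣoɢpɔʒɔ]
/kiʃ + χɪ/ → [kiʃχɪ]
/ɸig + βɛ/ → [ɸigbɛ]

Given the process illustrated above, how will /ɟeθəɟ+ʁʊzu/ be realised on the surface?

[ɟeθəɟɢʊzu]

The data show progressive manner assimilation: /ɣ/ → [g] after /b/; /ɸ/ → [p] after /ɢ/; /β/ → [b] after /g/. In each pair only manner changes, matching the preceding consonant, while place and voice stay constant.
Nothing changes in [kiʃχɪ]: there the adjacent consonants already agree in manner (/χ/ and /ʃ/ are both fricatives), so this form is consistent with the same rule.
The rule targets /ʁ/ (voiced uvular fricative), which sits after the trigger /ɟ/ (stop).
Changing only its manner to stop gives [ɢ] — the voiced uvular stop.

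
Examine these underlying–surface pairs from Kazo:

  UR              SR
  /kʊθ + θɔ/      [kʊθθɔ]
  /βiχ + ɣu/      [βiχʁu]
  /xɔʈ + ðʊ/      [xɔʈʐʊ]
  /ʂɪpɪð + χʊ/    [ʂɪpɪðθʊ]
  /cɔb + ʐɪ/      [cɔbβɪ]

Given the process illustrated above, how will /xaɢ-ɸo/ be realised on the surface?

[xaɢχo]

The data show progressive place assimilation: /ɣ/ → [ʁ] after /χ/; /ð/ → [ʐ] after /ʈ/; /χ/ → [θ] after /ð/; /ʐ/ → [β] after /b/. In each pair only place changes, matching the preceding consonant, while manner and voice stay constant.
No alternation appears in [kʊθθɔ]: there the adjacent consonants already agree in place (/θ/ and /θ/ are both dental), so this form is consistent with the same rule.
The rule targets /ɸ/ (voiceless bilabial fricative), which sits after the trigger /ɢ/ (uvular).
Changing only its place to uvular gives [χ] — the voiceless uvular fricative.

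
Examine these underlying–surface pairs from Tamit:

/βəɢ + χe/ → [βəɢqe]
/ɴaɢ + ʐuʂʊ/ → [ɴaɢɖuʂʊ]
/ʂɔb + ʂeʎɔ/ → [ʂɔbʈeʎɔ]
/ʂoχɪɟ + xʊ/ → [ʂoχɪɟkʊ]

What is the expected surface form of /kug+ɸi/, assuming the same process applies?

The data show progressive manner assimilation: /χ/ → [q] after /ɢ/; /ʐ/ → [ɖ] after /ɢ/; /ʂ/ → [ʈ] after /b/; /x/ → [k] after /ɟ/. In each pair only manner changes, matching the preceding consonant, while place and voice stay constant.
The rule targets /ɸ/ (voiceless bilabial fricative), which sits after the trigger /g/ (stop).
A voiceless bilabial stop is [p], so the surface segment is [p].

[kugpi]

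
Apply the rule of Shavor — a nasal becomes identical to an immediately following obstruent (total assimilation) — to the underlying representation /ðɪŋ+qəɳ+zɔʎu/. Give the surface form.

[ðɪqqəzzɔʎu]

/ŋ/ is the segment targeted by the rule; it sits immediately before /q/, so it assimilates completely and surfaces as [q].
At the second juncture, /ɳ/ likewise becomes [z] adjacent to /z/.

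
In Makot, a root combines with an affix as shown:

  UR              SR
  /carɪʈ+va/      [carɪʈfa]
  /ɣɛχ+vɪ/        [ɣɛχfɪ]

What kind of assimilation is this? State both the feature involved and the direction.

progressive voicing assimilation

The segment that alternates is /v/, which surfaces as [f] when adjacent to /ʈ/.
/v/ is voiced while /ʈ/ is voiceless; the output [f] is voiceless, matching the trigger — so the feature that spreads is voicing.
Place and manner are unchanged, so the assimilation is partial, not total.
Checking the remaining alternation: /v/ → [f] after /χ/ (voiced → voiceless, matching voiceless) — only voicing changes, and always toward the preceding segment.
Since the segment that changes follows the conditioning segment, the assimilation is progressive.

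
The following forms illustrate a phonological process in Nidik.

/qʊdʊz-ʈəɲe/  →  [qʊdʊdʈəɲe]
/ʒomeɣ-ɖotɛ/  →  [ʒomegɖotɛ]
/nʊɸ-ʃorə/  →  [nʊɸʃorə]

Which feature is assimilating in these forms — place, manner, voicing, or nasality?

manner

Underlying /z/ is realised as [d] next to /ʈ/; /ʈ/ itself does not change.
The change fricative → stop matches the manner of the following /ʈ/, identifying this as manner assimilation.
The same holds elsewhere in the data: /ɣ/ → [g] before /ɖ/ (fricative → stop, matching a stop) — only manner changes, and always toward the following segment.
Nothing changes in [nʊɸʃorə]: there the adjacent consonants already agree in manner (/ɸ/ and /ʃ/ are both fricatives), so this form is consistent with the same rule.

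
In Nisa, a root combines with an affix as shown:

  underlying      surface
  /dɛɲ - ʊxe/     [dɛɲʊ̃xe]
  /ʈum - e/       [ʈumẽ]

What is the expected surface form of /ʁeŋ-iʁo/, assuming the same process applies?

[ʁeŋĩʁo]

The data show progressive nasality assimilation (vowel nasalisation): /ʊ/ → [ʊ̃] after /ɲ/; /e/ → [ẽ] after /m/ — a vowel is nasalised by an immediately preceding nasal consonant.
The vowel /i/ is adjacent to the preceding nasal /ŋ/, so it acquires [+nasal] and surfaces as [ĩ].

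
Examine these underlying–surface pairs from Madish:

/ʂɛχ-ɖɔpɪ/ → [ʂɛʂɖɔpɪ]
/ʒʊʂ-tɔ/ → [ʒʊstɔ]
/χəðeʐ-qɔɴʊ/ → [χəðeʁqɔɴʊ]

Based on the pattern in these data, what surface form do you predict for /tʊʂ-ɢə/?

The data show regressive place assimilation: /χ/ → [ʂ] before /ɖ/; /ʂ/ → [s] before /t/; /ʐ/ → [ʁ] before /q/. In each pair only place changes, matching the following consonant, while manner and voice stay constant.
The rule targets /ʂ/ (voiceless retroflex fricative), which sits before the trigger /ɢ/ (uvular).
Changing only its place to uvular gives [χ] — the voiceless uvular fricative.

[tʊχɢə]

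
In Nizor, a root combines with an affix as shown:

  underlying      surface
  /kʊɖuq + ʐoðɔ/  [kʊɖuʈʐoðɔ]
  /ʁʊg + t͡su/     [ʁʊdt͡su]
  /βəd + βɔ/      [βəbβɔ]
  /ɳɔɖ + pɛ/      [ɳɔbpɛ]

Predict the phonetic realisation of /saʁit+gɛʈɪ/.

The data show regressive place assimilation: /q/ → [ʈ] before /ʐ/; /g/ → [d] before /t͡s/; /d/ → [b] before /β/; /ɖ/ → [b] before /p/. In each pair only place changes, matching the following consonant, while manner and voice stay constant.
The rule targets /t/ (voiceless alveolar stop), which sits before the trigger /g/ (velar).
A voiceless velar stop is [k], so the surface segment is [k].

[saʁikgɛʈɪ]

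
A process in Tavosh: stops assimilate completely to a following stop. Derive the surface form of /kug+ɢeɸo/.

/g/ is the segment targeted by the rule; it sits immediately before /ɢ/, so it assimilates completely and surfaces as [ɢ].

[kuɢɢeɸo]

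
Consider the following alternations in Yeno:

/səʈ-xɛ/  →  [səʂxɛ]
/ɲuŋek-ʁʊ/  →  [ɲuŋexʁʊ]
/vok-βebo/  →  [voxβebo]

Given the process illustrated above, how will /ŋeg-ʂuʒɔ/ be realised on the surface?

[ŋeɣʂuʒɔ]

The data show regressive manner assimilation: /ʈ/ → [ʂ] before /x/; /k/ → [x] before /ʁ/; /k/ → [x] before /β/. In each pair only manner changes, matching the following consonant, while place and voice stay constant.
The rule targets /g/ (voiced velar stop), which sits before the trigger /ʂ/ (fricative).
A voiced velar fricative is [ɣ], so the surface segment is [ɣ].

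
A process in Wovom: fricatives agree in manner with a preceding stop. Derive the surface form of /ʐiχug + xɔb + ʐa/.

[ʐiχugkɔbɖa]

The rule targets /x/ (voiceless velar fricative), which sits after the trigger /g/ (stop).
The voiceless velar stop is [k], so /x/ → [k].
At the second juncture, /ʐ/ likewise becomes [ɖ] adjacent to /b/.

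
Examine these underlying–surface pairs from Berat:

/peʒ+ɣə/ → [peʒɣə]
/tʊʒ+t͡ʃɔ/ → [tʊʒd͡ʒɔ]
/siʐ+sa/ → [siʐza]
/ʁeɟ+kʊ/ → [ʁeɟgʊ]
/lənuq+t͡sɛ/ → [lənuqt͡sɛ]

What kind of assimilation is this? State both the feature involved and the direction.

progressive voicing assimilation

Comparing underlying and surface forms, /t͡ʃ/ → [d͡ʒ] is the alternation; the neighbouring /ʒ/ is constant.
/t͡ʃ/ is voiceless while /ʒ/ is voiced; the output [d͡ʒ] is voiced, matching the trigger — so the feature that spreads is voicing.
Place and manner are unchanged, so the assimilation is partial, not total.
Checking the remaining alternations: /s/ → [z] after /ʐ/ (voiceless → voiced, matching voiced); /k/ → [g] after /ɟ/ (voiceless → voiced, matching voiced) — only voicing changes, and always toward the preceding segment.
Nothing changes in [peʒɣə], [lənuqt͡sɛ]: there the adjacent consonants already agree in voicing (/ɣ/ and /ʒ/ are both voiced; /t͡s/ and /q/ are both voiceless), so these forms are consistent with the same rule.
The trigger is the preceding segment, so the direction is progressive (perseverative).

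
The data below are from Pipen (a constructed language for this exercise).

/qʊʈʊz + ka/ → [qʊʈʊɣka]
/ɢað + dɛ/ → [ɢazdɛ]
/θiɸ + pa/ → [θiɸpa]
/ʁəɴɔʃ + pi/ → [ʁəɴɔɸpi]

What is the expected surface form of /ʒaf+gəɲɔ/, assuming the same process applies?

The data show regressive place assimilation: /z/ → [ɣ] before /k/; /ð/ → [z] before /d/; /ʃ/ → [ɸ] before /p/. In each pair only place changes, matching the following consonant, while manner and voice stay constant.
Nothing changes in [θiɸpa]: there the adjacent consonants already agree in place (/ɸ/ and /p/ are both bilabial), so this form is consistent with the same rule.
/f/ is a voiceless labiodental fricative. The following trigger /g/ is velar, so /f/ must become velar as well.
The voiceless velar fricative is [x], so /f/ → [x].

[ʒaxgəɲɔ]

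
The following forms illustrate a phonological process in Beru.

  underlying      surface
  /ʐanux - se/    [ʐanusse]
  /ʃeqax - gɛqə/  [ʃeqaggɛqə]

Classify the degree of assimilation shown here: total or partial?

total assimilation

The segment that alternates is /x/, which surfaces as [g] when adjacent to /g/.
The output [g] is identical to the trigger /g/ — every feature (place, manner, voicing) has been copied — so this is total assimilation.
The other form behaves the same way: /x/ → [s] before /s/ — in each case the output is a copy of the following consonant.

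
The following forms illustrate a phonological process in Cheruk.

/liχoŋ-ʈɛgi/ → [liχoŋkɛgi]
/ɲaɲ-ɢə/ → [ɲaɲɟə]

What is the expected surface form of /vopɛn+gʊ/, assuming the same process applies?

[vopɛndʊ]

The data show progressive place assimilation: /ʈ/ → [k] after /ŋ/; /ɢ/ → [ɟ] after /ɲ/. In each pair only place changes, matching the preceding consonant, while manner and voice stay constant.
The rule targets /g/ (voiced velar stop), which sits after the trigger /n/ (alveolar).
Changing only its place to alveolar gives [d] — the voiced alveolar stop.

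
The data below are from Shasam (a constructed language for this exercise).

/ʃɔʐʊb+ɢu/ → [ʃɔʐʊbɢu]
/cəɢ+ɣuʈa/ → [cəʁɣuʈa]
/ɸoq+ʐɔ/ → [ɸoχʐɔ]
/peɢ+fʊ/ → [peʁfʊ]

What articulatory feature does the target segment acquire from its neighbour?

Comparing underlying and surface forms, /ɢ/ → [ʁ] is the alternation; the neighbouring /ɣ/ is constant.
/ɢ/ is a stop while /ɣ/ is a fricative; the output [ʁ] is a fricative, matching the trigger — so the feature that spreads is manner.
Checking the remaining alternations: /q/ → [χ] before /ʐ/ (stop → fricative, matching a fricative); /ɢ/ → [ʁ] before /f/ (stop → fricative, matching a fricative) — only manner changes, and always toward the following segment.
Nothing changes in [ʃɔʐʊbɢu]: there the adjacent consonants already agree in manner (/b/ and /ɢ/ are both stops), so this form is consistent with the same rule.

manner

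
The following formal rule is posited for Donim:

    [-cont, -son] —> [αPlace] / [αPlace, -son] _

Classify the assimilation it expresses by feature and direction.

progressive place assimilation

The shared variable α links the value of the place features (abbreviated [Place]) on the target to the same value on the neighbouring segment, so place is the feature that assimilates.
The conditioning segment sits to the left of the focus bar, meaning the trigger precedes the segment that changes — progressive assimilation.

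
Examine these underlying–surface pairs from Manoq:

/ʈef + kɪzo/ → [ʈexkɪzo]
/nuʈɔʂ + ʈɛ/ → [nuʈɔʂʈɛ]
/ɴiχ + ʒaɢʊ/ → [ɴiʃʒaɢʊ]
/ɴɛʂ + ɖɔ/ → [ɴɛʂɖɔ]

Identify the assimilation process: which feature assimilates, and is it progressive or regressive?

regressive place assimilation

Comparing underlying and surface forms, /f/ → [x] is the alternation; the neighbouring /k/ is constant.
The change labiodental → velar matches the place of the following /k/, identifying this as place assimilation.
Manner and voice are unchanged, so the assimilation is partial, not total.
Checking the remaining alternation: /χ/ → [ʃ] before /ʒ/ (uvular → postalveolar, matching postalveolar) — only place changes, and always toward the following segment.
Nothing changes in [nuʈɔʂʈɛ], [ɴɛʂɖɔ]: there the adjacent consonants already agree in place (/ʂ/ and /ʈ/ are both retroflex; /ʂ/ and /ɖ/ are both retroflex), so these forms are consistent with the same rule.
The trigger is the following segment, so the direction is regressive (anticipatory).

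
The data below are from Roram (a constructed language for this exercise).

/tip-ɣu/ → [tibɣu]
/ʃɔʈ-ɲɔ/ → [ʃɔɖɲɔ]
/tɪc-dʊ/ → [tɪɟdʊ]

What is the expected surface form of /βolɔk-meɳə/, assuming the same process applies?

The data show regressive voicing assimilation: /p/ → [b] before /ɣ/; /ʈ/ → [ɖ] before /ɲ/; /c/ → [ɟ] before /d/. In each pair only voicing changes, matching the following consonant, while place and manner stay constant.
/k/ is a voiceless velar stop. The following trigger /m/ is voiced, so /k/ must become voiced as well.
A voiced velar stop is [g], so the surface segment is [g].

[βolɔgmeɳə]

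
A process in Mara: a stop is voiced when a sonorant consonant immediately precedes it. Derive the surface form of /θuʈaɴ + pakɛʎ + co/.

The rule targets /p/ (voiceless bilabial stop), which sits after the trigger /ɴ/ (voiced).
Changing only its voicing to voiced gives [b] — the voiced bilabial stop.
The same rule applies at the second boundary: /c/ → [ɟ] next to /ʎ/.

[θuʈaɴbakɛʎɟo]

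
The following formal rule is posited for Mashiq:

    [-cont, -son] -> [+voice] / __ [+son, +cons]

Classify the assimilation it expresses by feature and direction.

The structural change is [+voice], and the conditioning segment [+son, +cons] (a sonorant consonant) is itself voiced, so the target comes to share the voicing of its neighbour — voicing assimilation.
The conditioning segment sits to the right of the focus bar, meaning the trigger follows the segment that changes — regressive assimilation.

regressive voicing assimilation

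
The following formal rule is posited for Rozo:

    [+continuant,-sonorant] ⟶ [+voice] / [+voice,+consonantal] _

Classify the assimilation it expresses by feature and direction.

progressive voicing assimilation

The structural change is [+voice], and the conditioning segment [+voice,+consonantal] (a voiced consonant) is itself voiced, so the target comes to share the voicing of its neighbour — voicing assimilation.
The conditioning segment sits to the left of the focus bar, meaning the trigger precedes the segment that changes — progressive assimilation.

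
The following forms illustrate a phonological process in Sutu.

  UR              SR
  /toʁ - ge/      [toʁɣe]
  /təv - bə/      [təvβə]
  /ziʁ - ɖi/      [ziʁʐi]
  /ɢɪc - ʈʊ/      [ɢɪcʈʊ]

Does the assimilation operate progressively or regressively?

progressive

Underlying /g/ is realised as [ɣ] next to /ʁ/; /ʁ/ itself does not change.
The change stop → fricative matches the manner of the preceding /ʁ/, identifying this as manner assimilation.
The same holds elsewhere in the data: /b/ → [β] after /v/ (stop → fricative, matching a fricative); /ɖ/ → [ʐ] after /ʁ/ (stop → fricative, matching a fricative) — only manner changes, and always toward the preceding segment.
Nothing changes in [ɢɪcʈʊ]: there the adjacent consonants already agree in manner (/ʈ/ and /c/ are both stops), so this form is consistent with the same rule.
Since the segment that changes follows the conditioning segment, the assimilation is progressive.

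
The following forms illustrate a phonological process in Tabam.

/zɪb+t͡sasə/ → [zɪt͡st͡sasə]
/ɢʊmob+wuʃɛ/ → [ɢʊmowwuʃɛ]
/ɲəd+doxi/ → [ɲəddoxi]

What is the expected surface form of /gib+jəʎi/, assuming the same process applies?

[gijjəʎi]

The data show regressive total assimilation (/b/ → [t͡s] before /t͡s/; /b/ → [w] before /w/): in every case the target segment becomes identical to its following neighbour, copying more than a single feature.
In [ɲəddoxi] the two consonants at the boundary are already identical (/d/ + /d/), so the rule applies vacuously and nothing changes.
/b/ is the segment targeted by the rule; it sits immediately before /j/, so it assimilates completely and surfaces as [j].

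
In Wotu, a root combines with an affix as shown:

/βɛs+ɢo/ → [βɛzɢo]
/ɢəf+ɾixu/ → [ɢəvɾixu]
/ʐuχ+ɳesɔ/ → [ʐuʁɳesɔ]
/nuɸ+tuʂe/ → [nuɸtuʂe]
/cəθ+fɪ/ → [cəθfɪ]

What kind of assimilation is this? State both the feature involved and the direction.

The segment that alternates is /s/, which surfaces as [z] when adjacent to /ɢ/.
The change voiceless → voiced matches the voicing of the following /ɢ/, identifying this as voicing assimilation.
Place and manner are unchanged, so the assimilation is partial, not total.
The other alternating forms pattern the same way: /f/ → [v] before /ɾ/ (voiceless → voiced, matching voiced); /χ/ → [ʁ] before /ɳ/ (voiceless → voiced, matching voiced) — only voicing changes, and always toward the following segment.
No alternation appears in [nuɸtuʂe], [cəθfɪ]: there the adjacent consonants already agree in voicing (/ɸ/ and /t/ are both voiceless; /θ/ and /f/ are both voiceless), so these forms are consistent with the same rule.
The trigger is the following segment, so the direction is regressive (anticipatory).

regressive voicing assimilation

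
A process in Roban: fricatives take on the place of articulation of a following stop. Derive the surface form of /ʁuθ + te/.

/θ/ is a voiceless dental fricative. The following trigger /t/ is alveolar, so /θ/ must become alveolar as well.
The voiceless alveolar fricative is [s], so /θ/ → [s].

[ʁuste]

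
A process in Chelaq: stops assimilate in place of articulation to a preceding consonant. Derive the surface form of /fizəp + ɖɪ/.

[fizəpbɪ]

The rule targets /ɖ/ (voiced retroflex stop), which sits after the trigger /p/ (bilabial).
A voiced bilabial stop is [b], so the surface segment is [b].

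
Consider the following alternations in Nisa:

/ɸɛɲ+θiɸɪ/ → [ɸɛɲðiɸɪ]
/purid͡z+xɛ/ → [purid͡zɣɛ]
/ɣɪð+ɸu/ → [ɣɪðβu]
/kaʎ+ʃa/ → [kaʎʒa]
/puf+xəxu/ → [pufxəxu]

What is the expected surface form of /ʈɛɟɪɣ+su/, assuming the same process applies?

The data show progressive voicing assimilation: /θ/ → [ð] after /ɲ/; /x/ → [ɣ] after /d͡z/; /ɸ/ → [β] after /ð/; /ʃ/ → [ʒ] after /ʎ/. In each pair only voicing changes, matching the preceding consonant, while place and manner stay constant.
No alternation appears in [pufxəxu]: there the adjacent consonants already agree in voicing (/x/ and /f/ are both voiceless), so this form is consistent with the same rule.
/s/ is a voiceless alveolar fricative. The preceding trigger /ɣ/ is voiced, so /s/ must become voiced as well.
A voiced alveolar fricative is [z], so the surface segment is [z].

[ʈɛɟɪɣzu]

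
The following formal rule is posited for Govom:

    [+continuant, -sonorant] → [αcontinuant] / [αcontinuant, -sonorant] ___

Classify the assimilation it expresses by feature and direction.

progressive manner assimilation

The rule copies [continuant] (continuancy) from the environment onto the target fricatives; since [±continuant] encodes the stop/fricative manner contrast, the assimilating dimension is manner.
Since the environment is written before the underscore, the trigger precedes the target; the direction is progressive.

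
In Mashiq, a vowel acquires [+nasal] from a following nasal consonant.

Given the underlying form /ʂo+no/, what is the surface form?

The vowel /o/ is adjacent to the following nasal /n/, so it acquires [+nasal] and surfaces as [õ].

[ʂõno]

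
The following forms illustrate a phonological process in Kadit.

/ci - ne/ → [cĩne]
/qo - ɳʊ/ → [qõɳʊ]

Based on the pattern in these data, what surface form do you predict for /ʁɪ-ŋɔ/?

[ʁɪ̃ŋɔ]

The data show regressive nasality assimilation (vowel nasalisation): /i/ → [ĩ] before /n/; /o/ → [õ] before /ɳ/ — a vowel is nasalised by an immediately following nasal consonant.
/ɪ/ sits next to the nasal /ŋ/ and is therefore nasalised to [ɪ̃].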